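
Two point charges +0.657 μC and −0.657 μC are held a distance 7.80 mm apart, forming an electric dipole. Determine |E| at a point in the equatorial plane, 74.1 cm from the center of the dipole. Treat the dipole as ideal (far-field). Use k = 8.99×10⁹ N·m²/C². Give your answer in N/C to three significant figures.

Dipole moment p = qd = (6.57×10⁻⁷ C)(0.00780 m) = 5.125×10⁻⁹ C·m.
On the perpendicular bisector E = kp/r³ (half the axial value at the same distance).
E = (8.99×10⁹)(5.125×10⁻⁹) / (0.741)³ = 113.2 N/C.

E ≈ 113 N/C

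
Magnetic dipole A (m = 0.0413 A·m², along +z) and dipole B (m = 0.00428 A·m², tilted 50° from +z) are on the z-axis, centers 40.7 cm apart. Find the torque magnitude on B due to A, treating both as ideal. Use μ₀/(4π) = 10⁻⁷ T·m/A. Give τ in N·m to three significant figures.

τ ≈ 4.02×10⁻¹⁰ N·m

Dipole B is on the axis of dipole A, so B₁ there is axial: B₁ = (μ₀/4π)·2m₁/r³ along +z.
B₁ = 2(10⁻⁷)(0.0413)/(0.407)³ = 1.225×10⁻⁷ T.
τ = m₂ B₁ sinθ.
τ = (0.00428)(1.225×10⁻⁷)·sin50° = 4.017×10⁻¹⁰ N·m.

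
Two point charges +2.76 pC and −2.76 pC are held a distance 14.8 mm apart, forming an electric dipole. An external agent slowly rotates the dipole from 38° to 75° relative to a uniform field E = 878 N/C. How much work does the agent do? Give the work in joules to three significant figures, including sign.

Dipole moment p = qd = (2.76×10⁻¹² C)(0.0148 m) = 4.085×10⁻¹⁴ C·m.
W_ext = ΔU = U(θ₂) − U(θ₁) = −pE cosθ₂ − (−pE cosθ₁) = pE(cosθ₁ − cosθ₂).
W = (4.085×10⁻¹⁴)(878)·(cos38° − cos75°) = (3.587×10⁻¹¹)·(+0.5292) = 1.898×10⁻¹¹ J.

W ≈ 1.90×10⁻¹¹ J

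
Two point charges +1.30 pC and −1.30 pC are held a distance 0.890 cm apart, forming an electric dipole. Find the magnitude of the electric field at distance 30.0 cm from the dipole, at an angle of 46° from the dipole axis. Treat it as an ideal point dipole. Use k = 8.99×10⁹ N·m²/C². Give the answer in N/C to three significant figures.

Dipole moment p = qd = (1.30×10⁻¹² C)(0.00890 m) = 1.157×10⁻¹⁴ C·m.
At angle θ the dipole field magnitude is E = (kp/r³)·√(1 + 3cos²θ).
kp/r³ = (8.99×10⁹)(1.157×10⁻¹⁴) / (0.300)³ = 0.003852 N/C.
√(1 + 3cos²46°) = √(1 + 3·0.4826) = √2.4477 ≈ 1.5645.
E ≈ 0.003852 × 1.564 = 0.006027 N/C.

E ≈ 0.00603 N/C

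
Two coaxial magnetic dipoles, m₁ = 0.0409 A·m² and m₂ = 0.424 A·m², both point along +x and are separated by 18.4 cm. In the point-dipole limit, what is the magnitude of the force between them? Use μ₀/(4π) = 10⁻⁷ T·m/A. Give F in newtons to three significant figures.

F ≈ 9.08×10⁻⁶ N

On-axis B of dipole 1: B = (μ₀/4π)·2m₁/r³. Force on dipole 2: F = m₂·dB/dr.
dB/dr = −(μ₀/4π)·6m₁/r⁴, so |F| = (μ₀/4π)·6m₁m₂/r⁴.
F = 6(10⁻⁷)(0.0409)(0.424)/(0.184)⁴ = 9.078×10⁻⁶ N.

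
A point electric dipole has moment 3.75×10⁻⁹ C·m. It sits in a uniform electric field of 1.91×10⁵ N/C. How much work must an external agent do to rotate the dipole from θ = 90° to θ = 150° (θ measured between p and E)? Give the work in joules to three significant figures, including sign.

W_ext = ΔU = U(θ₂) − U(θ₁) = −pE cosθ₂ − (−pE cosθ₁) = pE(cosθ₁ − cosθ₂).
W = (3.75×10⁻⁹)(1.91×10⁵)·(cos90° − cos150°) = (7.162×10⁻⁴)·(+0.8660) = 6.203×10⁻⁴ J.

W ≈ 6.20×10⁻⁴ J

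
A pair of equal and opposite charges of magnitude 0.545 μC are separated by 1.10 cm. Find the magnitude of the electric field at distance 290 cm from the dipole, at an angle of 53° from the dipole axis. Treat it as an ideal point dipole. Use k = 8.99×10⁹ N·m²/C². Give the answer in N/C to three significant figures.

E ≈ 3.19 N/C

Dipole moment p = qd = (5.45×10⁻⁷ C)(0.0110 m) = 5.995×10⁻⁹ C·m.
At angle θ the dipole field magnitude is E = (kp/r³)·√(1 + 3cos²θ).
kp/r³ = (8.99×10⁹)(5.995×10⁻⁹) / (2.90)³ = 2.210 N/C.
√(1 + 3cos²53°) = √(1 + 3·0.3622) = √2.0865 ≈ 1.4445.
E ≈ 2.210 × 1.444 = 3.192 N/C.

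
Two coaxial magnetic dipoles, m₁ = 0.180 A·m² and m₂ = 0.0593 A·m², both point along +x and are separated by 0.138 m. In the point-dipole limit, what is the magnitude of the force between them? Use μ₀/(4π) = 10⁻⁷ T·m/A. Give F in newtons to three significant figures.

F ≈ 1.77×10⁻⁵ N

On-axis B of dipole 1: B = (μ₀/4π)·2m₁/r³. Force on dipole 2: F = m₂·dB/dr.
dB/dr = −(μ₀/4π)·6m₁/r⁴, so |F| = (μ₀/4π)·6m₁m₂/r⁴.
F = 6(10⁻⁷)(0.180)(0.0593)/(0.138)⁴ = 1.766×10⁻⁵ N.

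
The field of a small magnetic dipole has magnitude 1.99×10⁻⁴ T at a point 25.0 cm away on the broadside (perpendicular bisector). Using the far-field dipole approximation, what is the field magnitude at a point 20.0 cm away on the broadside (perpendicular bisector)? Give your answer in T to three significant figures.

B ≈ 3.89×10⁻⁴ T

Dipole fields scale as 1/r³ in the far field; the geometry is the same at both points.
B₂ = B₁ · (r₁/r₂)³ = 1.99×10⁻⁴ · (25.0/20.0)³.
(r₁/r₂)³ = (1.25)³ = 1.953.
B₂ ≈ 3.887×10⁻⁴ T.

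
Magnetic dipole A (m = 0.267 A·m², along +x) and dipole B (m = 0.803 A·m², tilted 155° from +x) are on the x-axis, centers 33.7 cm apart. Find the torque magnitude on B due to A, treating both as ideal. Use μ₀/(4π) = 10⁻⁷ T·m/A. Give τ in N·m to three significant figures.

τ ≈ 4.73×10⁻⁷ N·m

Dipole B is on the axis of dipole A, so B₁ there is axial: B₁ = (μ₀/4π)·2m₁/r³ along +x.
B₁ = 2(10⁻⁷)(0.267)/(0.337)³ = 1.395×10⁻⁶ T.
τ = m₂ B₁ sinθ.
τ = (0.803)(1.395×10⁻⁶)·sin155° = 4.735×10⁻⁷ N·m.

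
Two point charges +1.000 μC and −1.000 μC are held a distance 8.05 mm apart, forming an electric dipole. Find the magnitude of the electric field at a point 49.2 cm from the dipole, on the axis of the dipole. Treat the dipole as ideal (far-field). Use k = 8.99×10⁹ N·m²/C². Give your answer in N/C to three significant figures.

E ≈ 1220 N/C

Dipole moment p = qd = (1.00×10⁻⁶ C)(0.00805 m) = 8.05×10⁻⁹ C·m.
On the dipole axis E = 2kp/r³.
E = 2·(8.99×10⁹)(8.05×10⁻⁹) / (0.492)³ = 1215 N/C.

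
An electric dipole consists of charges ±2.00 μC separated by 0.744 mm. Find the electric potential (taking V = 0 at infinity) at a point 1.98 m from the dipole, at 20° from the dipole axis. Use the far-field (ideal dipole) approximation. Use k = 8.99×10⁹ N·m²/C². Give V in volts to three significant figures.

V ≈ 3.21 V

Dipole moment p = qd = (2.00×10⁻⁶ C)(7.44×10⁻⁴ m) = 1.488×10⁻⁹ C·m.
The dipole potential is V = kp cosθ / r².
V = (8.99×10⁹)(1.488×10⁻⁹)·cos20° / (1.98)² = 3.206 V.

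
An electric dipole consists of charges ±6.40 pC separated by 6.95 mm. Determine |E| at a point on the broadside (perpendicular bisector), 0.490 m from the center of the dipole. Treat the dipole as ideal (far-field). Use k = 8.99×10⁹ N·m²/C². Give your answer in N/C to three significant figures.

Dipole moment p = qd = (6.40×10⁻¹² C)(0.00695 m) = 4.448×10⁻¹⁴ C·m.
In the equatorial plane E = kp/r³.
E = (8.99×10⁹)(4.448×10⁻¹⁴) / (0.490)³ = 0.003399 N/C.

E ≈ 0.00340 N/C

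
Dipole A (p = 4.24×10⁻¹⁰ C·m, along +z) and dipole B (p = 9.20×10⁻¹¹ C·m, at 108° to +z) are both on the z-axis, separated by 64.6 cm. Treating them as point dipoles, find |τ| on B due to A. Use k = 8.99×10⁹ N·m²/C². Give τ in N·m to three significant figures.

The second dipole sits on the axis of the first, so the field there is axial: E₁ = 2kp₁/r³ along +z.
E₁ = 2(8.99×10⁹)(4.24×10⁻¹⁰)/(0.646)³ = 28.28 N/C.
Torque on the second dipole: τ = p₂ E₁ sinθ.
τ = (9.20×10⁻¹¹)(28.28)·sin108° = 2.474×10⁻⁹ N·m.

τ ≈ 2.47×10⁻⁹ N·m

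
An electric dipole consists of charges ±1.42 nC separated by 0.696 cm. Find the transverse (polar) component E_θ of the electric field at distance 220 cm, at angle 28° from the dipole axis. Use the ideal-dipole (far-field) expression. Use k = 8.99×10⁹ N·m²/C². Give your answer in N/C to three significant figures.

E_θ ≈ 0.00392 N/C

Dipole moment p = qd = (1.42×10⁻⁹ C)(0.00696 m) = 9.883×10⁻¹² C·m.
For a dipole, E_θ = (kp sinθ)/r³.
kp/r³ = (8.99×10⁹)(9.883×10⁻¹²)/(2.20)³ = 0.008344 N/C.
E_θ = 0.008344·sin28° = 0.003917 N/C.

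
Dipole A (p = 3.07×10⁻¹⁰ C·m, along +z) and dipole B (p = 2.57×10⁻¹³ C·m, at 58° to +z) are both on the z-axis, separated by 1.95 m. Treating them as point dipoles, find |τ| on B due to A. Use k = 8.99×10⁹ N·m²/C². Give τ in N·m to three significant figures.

The second dipole sits on the axis of the first, so the field there is axial: E₁ = 2kp₁/r³ along +z.
E₁ = 2(8.99×10⁹)(3.07×10⁻¹⁰)/(1.95)³ = 0.7444 N/C.
Torque on the second dipole: τ = p₂ E₁ sinθ.
τ = (2.57×10⁻¹³)(0.7444)·sin58° = 1.622×10⁻¹³ N·m.

τ ≈ 1.62×10⁻¹³ N·m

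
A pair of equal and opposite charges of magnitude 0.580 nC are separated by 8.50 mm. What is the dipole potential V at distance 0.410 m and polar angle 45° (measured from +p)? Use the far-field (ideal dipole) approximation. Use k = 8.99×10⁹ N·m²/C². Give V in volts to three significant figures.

Dipole moment p = qd = (5.80×10⁻¹⁰ C)(0.00850 m) = 4.93×10⁻¹² C·m.
The dipole potential is V = kp cosθ / r².
V = (8.99×10⁹)(4.93×10⁻¹²)·cos45° / (0.410)² = 0.1864 V.

V ≈ 0.186 V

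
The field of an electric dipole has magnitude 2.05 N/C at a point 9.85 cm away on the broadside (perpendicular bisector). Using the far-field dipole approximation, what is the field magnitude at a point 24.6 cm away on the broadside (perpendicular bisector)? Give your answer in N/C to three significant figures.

E ≈ 0.132 N/C

Dipole fields scale as 1/r³ in the far field; the geometry is the same at both points.
E₂ = E₁ · (r₁/r₂)³ = 2.05 · (9.85/24.6)³.
(r₁/r₂)³ = (0.4004)³ = 0.0642.
E₂ ≈ 0.1316 N/C.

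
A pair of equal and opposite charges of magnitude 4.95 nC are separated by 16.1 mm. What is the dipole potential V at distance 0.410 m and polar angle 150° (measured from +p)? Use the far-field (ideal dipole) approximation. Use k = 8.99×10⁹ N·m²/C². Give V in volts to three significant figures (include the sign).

V ≈ -3.69 V

Dipole moment p = qd = (4.95×10⁻⁹ C)(0.0161 m) = 7.97×10⁻¹¹ C·m.
The dipole potential is V = kp cosθ / r².
V = (8.99×10⁹)(7.97×10⁻¹¹)·cos150° / (0.410)² = -3.691 V.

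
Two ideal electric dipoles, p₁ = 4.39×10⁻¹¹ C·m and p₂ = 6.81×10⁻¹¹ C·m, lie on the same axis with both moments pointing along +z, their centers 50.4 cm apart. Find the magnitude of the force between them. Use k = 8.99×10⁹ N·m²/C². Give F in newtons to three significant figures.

F ≈ 2.50×10⁻⁹ N

On-axis field of dipole 1 at distance r: E = 2kp₁/r³. Force on dipole 2 is F = p₂·dE/dr (gradient along axis).
dE/dr = −6kp₁/r⁴, so |F| = 6kp₁p₂/r⁴ (attractive for aligned moments).
F = 6(8.99×10⁹)(4.39×10⁻¹¹)(6.81×10⁻¹¹)/(0.504)⁴ = 2.499×10⁻⁹ N.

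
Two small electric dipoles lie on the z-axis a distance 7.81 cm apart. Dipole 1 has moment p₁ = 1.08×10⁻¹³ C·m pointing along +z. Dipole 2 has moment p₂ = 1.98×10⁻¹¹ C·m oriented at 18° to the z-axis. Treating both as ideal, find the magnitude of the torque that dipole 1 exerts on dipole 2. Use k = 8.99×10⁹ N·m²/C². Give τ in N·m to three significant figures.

τ ≈ 2.49×10⁻¹¹ N·m

The second dipole sits on the axis of the first, so the field there is axial: E₁ = 2kp₁/r³ along +z.
E₁ = 2(8.99×10⁹)(1.08×10⁻¹³)/(0.0781)³ = 4.076 N/C.
Torque on the second dipole: τ = p₂ E₁ sinθ.
τ = (1.98×10⁻¹¹)(4.076)·sin18° = 2.494×10⁻¹¹ N·m.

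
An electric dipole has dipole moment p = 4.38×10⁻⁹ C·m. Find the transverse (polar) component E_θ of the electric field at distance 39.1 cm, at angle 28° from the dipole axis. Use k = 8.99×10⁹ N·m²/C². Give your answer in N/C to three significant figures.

For a dipole, E_θ = (kp sinθ)/r³.
kp/r³ = (8.99×10⁹)(4.38×10⁻⁹)/(0.391)³ = 658.7 N/C.
E_θ = 658.7·sin28° = 309.3 N/C.

E_θ ≈ 309 N/C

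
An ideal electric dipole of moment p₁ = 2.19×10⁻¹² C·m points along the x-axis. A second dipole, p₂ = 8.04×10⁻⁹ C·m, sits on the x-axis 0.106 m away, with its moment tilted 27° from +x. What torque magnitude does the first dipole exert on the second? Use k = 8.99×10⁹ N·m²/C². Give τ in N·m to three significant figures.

The second dipole sits on the axis of the first, so the field there is axial: E₁ = 2kp₁/r³ along +x.
E₁ = 2(8.99×10⁹)(2.19×10⁻¹²)/(0.106)³ = 33.06 N/C.
Torque on the second dipole: τ = p₂ E₁ sinθ.
τ = (8.04×10⁻⁹)(33.06)·sin27° = 1.207×10⁻⁷ N·m.

τ ≈ 1.21×10⁻⁷ N·m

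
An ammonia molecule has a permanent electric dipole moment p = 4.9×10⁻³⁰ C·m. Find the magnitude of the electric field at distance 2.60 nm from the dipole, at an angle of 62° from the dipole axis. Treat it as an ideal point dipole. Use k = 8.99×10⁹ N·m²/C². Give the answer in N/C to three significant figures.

At angle θ the dipole field magnitude is E = (kp/r³)·√(1 + 3cos²θ).
kp/r³ = (8.99×10⁹)(4.90×10⁻³⁰) / (2.60×10⁻⁹)³ = 2.506×10⁶ N/C.
√(1 + 3cos²62°) = √(1 + 3·0.2204) = √1.6612 ≈ 1.2889.
E ≈ 2.506×10⁶ × 1.289 = 3.230×10⁶ N/C.

E ≈ 3.23×10⁶ N/C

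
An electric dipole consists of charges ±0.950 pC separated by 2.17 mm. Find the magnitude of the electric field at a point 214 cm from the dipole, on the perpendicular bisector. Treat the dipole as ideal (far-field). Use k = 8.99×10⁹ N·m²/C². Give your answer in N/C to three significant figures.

E ≈ 1.89×10⁻⁶ N/C

Dipole moment p = qd = (9.50×10⁻¹³ C)(0.00217 m) = 2.062×10⁻¹⁵ C·m.
On the perpendicular bisector E = kp/r³ (half the axial value at the same distance).
E = (8.99×10⁹)(2.062×10⁻¹⁵) / (2.14)³ = 1.892×10⁻⁶ N/C.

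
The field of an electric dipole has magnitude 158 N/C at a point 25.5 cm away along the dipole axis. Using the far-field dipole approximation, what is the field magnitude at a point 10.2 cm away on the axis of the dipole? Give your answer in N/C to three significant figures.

E ≈ 2470 N/C

Dipole fields scale as 1/r³ in the far field; the geometry is the same at both points.
E₂ = E₁ · (r₁/r₂)³ = 158 · (25.5/10.2)³.
(r₁/r₂)³ = (2.5)³ = 15.62.
E₂ ≈ 2469 N/C.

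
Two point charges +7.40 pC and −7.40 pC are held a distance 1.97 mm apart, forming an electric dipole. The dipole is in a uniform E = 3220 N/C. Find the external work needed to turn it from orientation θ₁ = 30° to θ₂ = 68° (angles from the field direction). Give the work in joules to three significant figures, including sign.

Dipole moment p = qd = (7.40×10⁻¹² C)(0.00197 m) = 1.458×10⁻¹⁴ C·m.
W_ext = ΔU = U(θ₂) − U(θ₁) = −pE cosθ₂ − (−pE cosθ₁) = pE(cosθ₁ − cosθ₂).
W = (1.458×10⁻¹⁴)(3220)·(cos30° − cos68°) = (4.695×10⁻¹¹)·(+0.4914) = 2.307×10⁻¹¹ J.

W ≈ 2.31×10⁻¹¹ J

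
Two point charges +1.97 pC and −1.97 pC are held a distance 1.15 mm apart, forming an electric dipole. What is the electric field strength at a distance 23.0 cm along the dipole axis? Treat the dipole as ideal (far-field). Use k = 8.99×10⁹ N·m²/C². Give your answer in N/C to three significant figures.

Dipole moment p = qd = (1.97×10⁻¹² C)(0.00115 m) = 2.266×10⁻¹⁵ C·m.
On the dipole axis E = 2kp/r³.
E = 2·(8.99×10⁹)(2.266×10⁻¹⁵) / (0.230)³ = 0.003349 N/C.

E ≈ 0.00335 N/C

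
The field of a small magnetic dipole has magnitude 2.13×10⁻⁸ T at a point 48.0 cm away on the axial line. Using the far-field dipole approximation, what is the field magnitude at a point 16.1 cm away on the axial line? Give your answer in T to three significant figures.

B ≈ 5.64×10⁻⁷ T

Dipole fields scale as 1/r³ in the far field; the geometry is the same at both points.
B₂ = B₁ · (r₁/r₂)³ = 2.13×10⁻⁸ · (48.0/16.1)³.
(r₁/r₂)³ = (2.981)³ = 26.5.
B₂ ≈ 5.645×10⁻⁷ T.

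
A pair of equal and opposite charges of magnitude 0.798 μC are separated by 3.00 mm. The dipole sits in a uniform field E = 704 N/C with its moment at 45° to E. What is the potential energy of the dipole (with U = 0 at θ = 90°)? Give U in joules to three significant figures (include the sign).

U ≈ -1.19×10⁻⁶ J

Dipole moment p = qd = (7.98×10⁻⁷ C)(0.00300 m) = 2.394×10⁻⁹ C·m.
U = −p·E = −pE cosθ.
U = −(2.394×10⁻⁹)(704)·cos45° = -1.192×10⁻⁶ J.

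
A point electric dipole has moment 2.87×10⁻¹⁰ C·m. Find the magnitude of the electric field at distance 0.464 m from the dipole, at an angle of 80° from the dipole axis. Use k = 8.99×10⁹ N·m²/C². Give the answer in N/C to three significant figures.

At angle θ the dipole field magnitude is E = (kp/r³)·√(1 + 3cos²θ).
kp/r³ = (8.99×10⁹)(2.87×10⁻¹⁰) / (0.464)³ = 25.83 N/C.
√(1 + 3cos²80°) = √(1 + 3·0.0302) = √1.0905 ≈ 1.0443.
E ≈ 25.83 × 1.044 = 26.97 N/C.

E ≈ 27.0 N/C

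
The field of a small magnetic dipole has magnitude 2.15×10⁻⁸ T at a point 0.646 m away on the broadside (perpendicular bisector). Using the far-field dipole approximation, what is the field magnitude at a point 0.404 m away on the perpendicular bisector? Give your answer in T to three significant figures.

B ≈ 8.79×10⁻⁸ T

Dipole fields scale as 1/r³ in the far field; the geometry is the same at both points.
B₂ = B₁ · (r₁/r₂)³ = 2.15×10⁻⁸ · (0.646/0.404)³.
(r₁/r₂)³ = (1.599)³ = 4.088.
B₂ ≈ 8.790×10⁻⁸ T.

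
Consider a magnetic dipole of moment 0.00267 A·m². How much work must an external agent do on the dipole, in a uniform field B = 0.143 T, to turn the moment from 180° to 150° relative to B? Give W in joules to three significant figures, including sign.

W_ext = ΔU = −mB cosθ₂ + mB cosθ₁ = mB(cosθ₁ − cosθ₂).
W = (0.00267)(0.143)·(cos180° − cos150°) = (3.818×10⁻⁴)·(-0.1340) = -5.115×10⁻⁵ J.

W ≈ -5.12×10⁻⁵ J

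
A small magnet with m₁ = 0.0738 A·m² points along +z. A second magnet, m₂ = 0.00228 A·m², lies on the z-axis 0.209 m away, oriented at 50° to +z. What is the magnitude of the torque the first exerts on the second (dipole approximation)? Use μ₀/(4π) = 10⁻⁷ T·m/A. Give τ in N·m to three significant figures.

τ ≈ 2.82×10⁻⁹ N·m

Dipole B is on the axis of dipole A, so B₁ there is axial: B₁ = (μ₀/4π)·2m₁/r³ along +z.
B₁ = 2(10⁻⁷)(0.0738)/(0.209)³ = 1.617×10⁻⁶ T.
τ = m₂ B₁ sinθ.
τ = (0.00228)(1.617×10⁻⁶)·sin50° = 2.824×10⁻⁹ N·m.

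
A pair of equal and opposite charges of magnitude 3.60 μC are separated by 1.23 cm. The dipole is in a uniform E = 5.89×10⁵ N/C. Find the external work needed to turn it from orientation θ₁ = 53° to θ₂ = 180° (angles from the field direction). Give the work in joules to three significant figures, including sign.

Dipole moment p = qd = (3.60×10⁻⁶ C)(0.0123 m) = 4.428×10⁻⁸ C·m.
W_ext = ΔU = U(θ₂) − U(θ₁) = −pE cosθ₂ − (−pE cosθ₁) = pE(cosθ₁ − cosθ₂).
W = (4.428×10⁻⁸)(5.89×10⁵)·(cos53° − cos180°) = (0.02608)·(+1.6018) = 0.04178 J.

W ≈ 0.0418 J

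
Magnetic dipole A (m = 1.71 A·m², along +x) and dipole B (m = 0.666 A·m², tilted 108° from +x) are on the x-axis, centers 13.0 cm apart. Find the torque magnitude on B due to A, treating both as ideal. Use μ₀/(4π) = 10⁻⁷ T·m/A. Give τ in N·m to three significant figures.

τ ≈ 9.86×10⁻⁵ N·m

Dipole B is on the axis of dipole A, so B₁ there is axial: B₁ = (μ₀/4π)·2m₁/r³ along +x.
B₁ = 2(10⁻⁷)(1.71)/(0.130)³ = 1.557×10⁻⁴ T.
τ = m₂ B₁ sinθ.
τ = (0.666)(1.557×10⁻⁴)·sin108° = 9.860×10⁻⁵ N·m.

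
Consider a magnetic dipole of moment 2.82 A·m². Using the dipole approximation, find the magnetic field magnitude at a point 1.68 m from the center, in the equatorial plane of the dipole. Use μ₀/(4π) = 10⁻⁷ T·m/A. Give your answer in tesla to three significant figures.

In the equatorial plane B = (μ₀/4π)·m/r³ (half the axial value).
B = (10⁻⁷)·(2.82) / (1.68)³ = 5.947×10⁻⁸ T.

B ≈ 5.95×10⁻⁸ T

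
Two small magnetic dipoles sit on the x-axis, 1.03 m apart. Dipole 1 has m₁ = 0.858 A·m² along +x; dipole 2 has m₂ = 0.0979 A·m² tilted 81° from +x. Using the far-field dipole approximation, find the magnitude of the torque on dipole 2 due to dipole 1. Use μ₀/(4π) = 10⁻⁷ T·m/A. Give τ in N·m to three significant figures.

Dipole B is on the axis of dipole A, so B₁ there is axial: B₁ = (μ₀/4π)·2m₁/r³ along +x.
B₁ = 2(10⁻⁷)(0.858)/(1.03)³ = 1.570×10⁻⁷ T.
τ = m₂ B₁ sinθ.
τ = (0.0979)(1.570×10⁻⁷)·sin81° = 1.518×10⁻⁸ N·m.

τ ≈ 1.52×10⁻⁸ N·m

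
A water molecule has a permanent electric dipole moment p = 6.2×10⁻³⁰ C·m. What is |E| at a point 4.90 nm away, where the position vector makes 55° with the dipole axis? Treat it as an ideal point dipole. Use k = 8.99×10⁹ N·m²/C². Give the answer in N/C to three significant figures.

E ≈ 6.68×10⁵ N/C

At angle θ the dipole field magnitude is E = (kp/r³)·√(1 + 3cos²θ).
kp/r³ = (8.99×10⁹)(6.20×10⁻³⁰) / (4.90×10⁻⁹)³ = 4.738×10⁵ N/C.
√(1 + 3cos²55°) = √(1 + 3·0.3290) = √1.9870 ≈ 1.4096.
E ≈ 4.738×10⁵ × 1.410 = 6.678×10⁵ N/C.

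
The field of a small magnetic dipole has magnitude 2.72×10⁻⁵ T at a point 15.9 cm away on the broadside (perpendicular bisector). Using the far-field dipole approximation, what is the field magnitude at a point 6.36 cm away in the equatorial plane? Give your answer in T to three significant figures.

B ≈ 4.25×10⁻⁴ T

Dipole fields scale as 1/r³ in the far field; the geometry is the same at both points.
B₂ = B₁ · (r₁/r₂)³ = 2.72×10⁻⁵ · (15.9/6.36)³.
(r₁/r₂)³ = (2.5)³ = 15.62.
B₂ ≈ 4.250×10⁻⁴ T.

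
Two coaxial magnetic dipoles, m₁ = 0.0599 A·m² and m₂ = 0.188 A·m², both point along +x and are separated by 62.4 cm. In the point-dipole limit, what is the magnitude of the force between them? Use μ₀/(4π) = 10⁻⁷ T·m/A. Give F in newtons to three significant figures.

F ≈ 4.46×10⁻⁸ N

On-axis B of dipole 1: B = (μ₀/4π)·2m₁/r³. Force on dipole 2: F = m₂·dB/dr.
dB/dr = −(μ₀/4π)·6m₁/r⁴, so |F| = (μ₀/4π)·6m₁m₂/r⁴.
F = 6(10⁻⁷)(0.0599)(0.188)/(0.624)⁴ = 4.457×10⁻⁸ N.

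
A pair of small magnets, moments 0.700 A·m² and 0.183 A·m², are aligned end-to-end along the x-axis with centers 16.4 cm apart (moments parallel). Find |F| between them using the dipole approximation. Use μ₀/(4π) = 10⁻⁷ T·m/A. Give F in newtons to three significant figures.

F ≈ 1.06×10⁻⁴ N

On-axis B of dipole 1: B = (μ₀/4π)·2m₁/r³. Force on dipole 2: F = m₂·dB/dr.
dB/dr = −(μ₀/4π)·6m₁/r⁴, so |F| = (μ₀/4π)·6m₁m₂/r⁴.
F = 6(10⁻⁷)(0.700)(0.183)/(0.164)⁴ = 1.062×10⁻⁴ N.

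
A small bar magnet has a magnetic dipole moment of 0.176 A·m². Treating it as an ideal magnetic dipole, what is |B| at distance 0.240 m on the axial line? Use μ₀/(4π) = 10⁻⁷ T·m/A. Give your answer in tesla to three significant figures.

On axis B = (μ₀/4π)·2m/r³.
B = 2·(10⁻⁷)·(0.176) / (0.240)³ = 2.546×10⁻⁶ T.

B ≈ 2.55×10⁻⁶ T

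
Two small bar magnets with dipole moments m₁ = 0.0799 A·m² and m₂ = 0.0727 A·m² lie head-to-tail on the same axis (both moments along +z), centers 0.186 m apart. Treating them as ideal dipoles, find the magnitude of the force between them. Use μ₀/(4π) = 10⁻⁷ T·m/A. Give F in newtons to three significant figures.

F ≈ 2.91×10⁻⁶ N

On-axis B of dipole 1: B = (μ₀/4π)·2m₁/r³. Force on dipole 2: F = m₂·dB/dr.
dB/dr = −(μ₀/4π)·6m₁/r⁴, so |F| = (μ₀/4π)·6m₁m₂/r⁴.
F = 6(10⁻⁷)(0.0799)(0.0727)/(0.186)⁴ = 2.912×10⁻⁶ N.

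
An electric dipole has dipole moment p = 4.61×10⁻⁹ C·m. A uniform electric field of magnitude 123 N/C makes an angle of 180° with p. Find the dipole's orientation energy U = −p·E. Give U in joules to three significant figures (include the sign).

U = −p·E = −pE cosθ.
U = −(4.61×10⁻⁹)(123)·cos180° = 5.670×10⁻⁷ J.

U ≈ 5.67×10⁻⁷ J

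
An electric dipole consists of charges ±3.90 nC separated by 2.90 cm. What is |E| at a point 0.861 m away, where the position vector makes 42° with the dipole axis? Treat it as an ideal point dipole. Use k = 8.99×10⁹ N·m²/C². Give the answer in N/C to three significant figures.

E ≈ 2.60 N/C

Dipole moment p = qd = (3.90×10⁻⁹ C)(0.0290 m) = 1.131×10⁻¹⁰ C·m.
At angle θ the dipole field magnitude is E = (kp/r³)·√(1 + 3cos²θ).
kp/r³ = (8.99×10⁹)(1.131×10⁻¹⁰) / (0.861)³ = 1.593 N/C.
√(1 + 3cos²42°) = √(1 + 3·0.5523) = √2.6568 ≈ 1.6300.
E ≈ 1.593 × 1.630 = 2.597 N/C.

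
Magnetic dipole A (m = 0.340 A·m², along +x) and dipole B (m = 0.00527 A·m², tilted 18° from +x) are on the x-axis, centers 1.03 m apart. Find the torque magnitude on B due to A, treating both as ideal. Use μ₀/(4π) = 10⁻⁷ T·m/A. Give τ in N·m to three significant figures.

Dipole B is on the axis of dipole A, so B₁ there is axial: B₁ = (μ₀/4π)·2m₁/r³ along +x.
B₁ = 2(10⁻⁷)(0.340)/(1.03)³ = 6.223×10⁻⁸ T.
τ = m₂ B₁ sinθ.
τ = (0.00527)(6.223×10⁻⁸)·sin18° = 1.013×10⁻¹⁰ N·m.

τ ≈ 1.01×10⁻¹⁰ N·m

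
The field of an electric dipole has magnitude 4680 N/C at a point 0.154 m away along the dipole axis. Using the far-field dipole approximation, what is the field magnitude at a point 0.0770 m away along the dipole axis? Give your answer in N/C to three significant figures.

E ≈ 3.74×10⁴ N/C

Dipole fields scale as 1/r³ in the far field; the geometry is the same at both points.
E₂ = E₁ · (r₁/r₂)³ = 4680 · (0.154/0.0770)³.
(r₁/r₂)³ = (2)³ = 8.
E₂ ≈ 3.744×10⁴ N/C.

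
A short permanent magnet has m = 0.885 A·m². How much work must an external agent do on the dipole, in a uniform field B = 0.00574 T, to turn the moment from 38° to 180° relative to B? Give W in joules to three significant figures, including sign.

W ≈ 0.00908 J

W_ext = ΔU = −mB cosθ₂ + mB cosθ₁ = mB(cosθ₁ − cosθ₂).
W = (0.885)(0.00574)·(cos38° − cos180°) = (0.005080)·(+1.7880) = 0.009083 J.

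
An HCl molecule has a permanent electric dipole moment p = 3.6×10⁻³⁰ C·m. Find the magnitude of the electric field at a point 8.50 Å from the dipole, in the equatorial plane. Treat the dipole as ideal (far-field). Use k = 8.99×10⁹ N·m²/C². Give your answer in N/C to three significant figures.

E ≈ 5.27×10⁷ N/C

On the perpendicular bisector E = kp/r³ (half the axial value at the same distance).
E = (8.99×10⁹)(3.60×10⁻³⁰) / (8.50×10⁻¹⁰)³ = 5.270×10⁷ N/C.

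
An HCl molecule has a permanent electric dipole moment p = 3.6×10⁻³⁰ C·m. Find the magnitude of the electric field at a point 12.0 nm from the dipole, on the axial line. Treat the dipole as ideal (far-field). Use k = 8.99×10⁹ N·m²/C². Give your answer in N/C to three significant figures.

E ≈ 3.75×10⁴ N/C

On the dipole axis E = 2kp/r³.
E = 2·(8.99×10⁹)(3.60×10⁻³⁰) / (1.20×10⁻⁸)³ = 3.746×10⁴ N/C.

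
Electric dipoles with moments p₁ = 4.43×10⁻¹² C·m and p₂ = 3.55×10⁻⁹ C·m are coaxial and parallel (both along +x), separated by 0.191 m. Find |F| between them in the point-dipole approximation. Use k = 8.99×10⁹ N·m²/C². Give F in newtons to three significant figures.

On-axis field of dipole 1 at distance r: E = 2kp₁/r³. Force on dipole 2 is F = p₂·dE/dr (gradient along axis).
dE/dr = −6kp₁/r⁴, so |F| = 6kp₁p₂/r⁴ (attractive for aligned moments).
F = 6(8.99×10⁹)(4.43×10⁻¹²)(3.55×10⁻⁹)/(0.191)⁴ = 6.374×10⁻⁷ N.

F ≈ 6.37×10⁻⁷ N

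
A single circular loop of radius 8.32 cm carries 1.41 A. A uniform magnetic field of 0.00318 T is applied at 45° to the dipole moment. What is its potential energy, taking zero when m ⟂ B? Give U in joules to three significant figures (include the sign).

U ≈ -6.89×10⁻⁵ J

Magnetic moment m = IA = Iπa² = (1.41)·π·(0.0832)² = 0.03066 A·m².
U = −m·B = −mB cosθ.
U = −(0.03066)(0.00318)·cos45° = -6.894×10⁻⁵ J.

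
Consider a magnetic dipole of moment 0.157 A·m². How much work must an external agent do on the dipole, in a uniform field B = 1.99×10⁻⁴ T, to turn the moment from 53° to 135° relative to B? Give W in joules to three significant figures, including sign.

W_ext = ΔU = −mB cosθ₂ + mB cosθ₁ = mB(cosθ₁ − cosθ₂).
W = (0.157)(1.99×10⁻⁴)·(cos53° − cos135°) = (3.124×10⁻⁵)·(+1.3089) = 4.089×10⁻⁵ J.

W ≈ 4.09×10⁻⁵ J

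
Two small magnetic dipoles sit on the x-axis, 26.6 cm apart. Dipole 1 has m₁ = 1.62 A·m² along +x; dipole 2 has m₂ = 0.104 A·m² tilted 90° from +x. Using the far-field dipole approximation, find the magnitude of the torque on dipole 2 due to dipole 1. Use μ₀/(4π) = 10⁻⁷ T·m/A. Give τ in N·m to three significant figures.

Dipole B is on the axis of dipole A, so B₁ there is axial: B₁ = (μ₀/4π)·2m₁/r³ along +x.
B₁ = 2(10⁻⁷)(1.62)/(0.266)³ = 1.721×10⁻⁵ T.
τ = m₂ B₁ sinθ.
τ = (0.104)(1.721×10⁻⁵)·sin90° = 1.790×10⁻⁶ N·m.

τ ≈ 1.79×10⁻⁶ N·m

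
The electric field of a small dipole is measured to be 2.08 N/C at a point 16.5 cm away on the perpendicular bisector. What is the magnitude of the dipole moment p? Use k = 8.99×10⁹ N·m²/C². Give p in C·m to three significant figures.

p ≈ 1.04×10⁻¹² C·m

In the equatorial plane E = kp/r³, so p = Er³/(k).
p = (2.08)·(0.165)³ / (8.99×10⁹) = 1.039×10⁻¹² C·m.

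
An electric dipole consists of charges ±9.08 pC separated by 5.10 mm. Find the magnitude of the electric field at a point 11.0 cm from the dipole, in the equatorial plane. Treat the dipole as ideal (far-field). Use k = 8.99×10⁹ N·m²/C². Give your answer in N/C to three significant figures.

E ≈ 0.313 N/C

Dipole moment p = qd = (9.08×10⁻¹² C)(0.00510 m) = 4.631×10⁻¹⁴ C·m.
In the equatorial plane E = kp/r³.
E = (8.99×10⁹)(4.631×10⁻¹⁴) / (0.110)³ = 0.3128 N/C.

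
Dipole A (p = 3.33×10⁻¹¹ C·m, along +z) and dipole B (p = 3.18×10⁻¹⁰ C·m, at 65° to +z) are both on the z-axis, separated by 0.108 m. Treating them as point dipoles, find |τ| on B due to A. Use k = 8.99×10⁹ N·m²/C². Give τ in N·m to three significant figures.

τ ≈ 1.37×10⁻⁷ N·m

The second dipole sits on the axis of the first, so the field there is axial: E₁ = 2kp₁/r³ along +z.
E₁ = 2(8.99×10⁹)(3.33×10⁻¹¹)/(0.108)³ = 475.3 N/C.
Torque on the second dipole: τ = p₂ E₁ sinθ.
τ = (3.18×10⁻¹⁰)(475.3)·sin65° = 1.370×10⁻⁷ N·m.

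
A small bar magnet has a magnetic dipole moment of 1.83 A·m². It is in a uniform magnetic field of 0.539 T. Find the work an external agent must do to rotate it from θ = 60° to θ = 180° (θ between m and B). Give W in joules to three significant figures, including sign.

W ≈ 1.48 J

W_ext = ΔU = −mB cosθ₂ + mB cosθ₁ = mB(cosθ₁ − cosθ₂).
W = (1.83)(0.539)·(cos60° − cos180°) = (0.9864)·(+1.5000) = 1.480 J.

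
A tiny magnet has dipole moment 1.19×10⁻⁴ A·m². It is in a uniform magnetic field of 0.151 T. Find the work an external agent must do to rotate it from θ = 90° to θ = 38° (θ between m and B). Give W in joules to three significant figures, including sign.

W ≈ -1.42×10⁻⁵ J

W_ext = ΔU = −mB cosθ₂ + mB cosθ₁ = mB(cosθ₁ − cosθ₂).
W = (1.19×10⁻⁴)(0.151)·(cos90° − cos38°) = (1.797×10⁻⁵)·(-0.7880) = -1.416×10⁻⁵ J.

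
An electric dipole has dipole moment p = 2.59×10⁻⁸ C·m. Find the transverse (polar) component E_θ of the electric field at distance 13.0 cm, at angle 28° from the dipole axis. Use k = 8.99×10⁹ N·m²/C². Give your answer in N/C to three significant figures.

E_θ ≈ 4.98×10⁴ N/C

For a dipole, E_θ = (kp sinθ)/r³.
kp/r³ = (8.99×10⁹)(2.59×10⁻⁸)/(0.130)³ = 1.060×10⁵ N/C.
E_θ = 1.060×10⁵·sin28° = 4.976×10⁴ N/C.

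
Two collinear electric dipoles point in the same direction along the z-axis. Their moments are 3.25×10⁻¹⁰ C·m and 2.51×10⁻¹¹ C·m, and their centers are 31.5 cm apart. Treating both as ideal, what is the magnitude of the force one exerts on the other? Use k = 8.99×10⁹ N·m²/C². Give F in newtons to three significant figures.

On-axis field of dipole 1 at distance r: E = 2kp₁/r³. Force on dipole 2 is F = p₂·dE/dr (gradient along axis).
dE/dr = −6kp₁/r⁴, so |F| = 6kp₁p₂/r⁴ (attractive for aligned moments).
F = 6(8.99×10⁹)(3.25×10⁻¹⁰)(2.51×10⁻¹¹)/(0.315)⁴ = 4.469×10⁻⁸ N.

F ≈ 4.47×10⁻⁸ N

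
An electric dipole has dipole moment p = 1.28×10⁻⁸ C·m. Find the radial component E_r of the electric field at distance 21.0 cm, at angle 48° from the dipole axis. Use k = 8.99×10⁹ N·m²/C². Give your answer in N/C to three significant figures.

E_r ≈ 1.66×10⁴ N/C

For a dipole, E_r = (2kp cosθ)/r³.
kp/r³ = (8.99×10⁹)(1.28×10⁻⁸)/(0.210)³ = 1.243×10⁴ N/C.
E_r = 2·1.243×10⁴·cos48° = 1.663×10⁴ N/C.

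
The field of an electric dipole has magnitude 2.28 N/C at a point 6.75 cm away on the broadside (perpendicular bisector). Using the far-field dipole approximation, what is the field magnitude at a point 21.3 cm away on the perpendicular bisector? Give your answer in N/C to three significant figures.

E ≈ 0.0726 N/C

Dipole fields scale as 1/r³ in the far field; the geometry is the same at both points.
E₂ = E₁ · (r₁/r₂)³ = 2.28 · (6.75/21.3)³.
(r₁/r₂)³ = (0.3169)³ = 0.03183.
E₂ ≈ 0.07256 N/C.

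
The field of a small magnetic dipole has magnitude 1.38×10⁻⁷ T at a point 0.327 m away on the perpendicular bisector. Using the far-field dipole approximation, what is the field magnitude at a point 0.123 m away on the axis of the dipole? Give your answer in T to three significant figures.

B ≈ 5.19×10⁻⁶ T

Dipole fields scale as 1/r³ in the far field.
The axial field is twice the equatorial field at the same r, so the geometry factor is 2/1.
B₂ = B₁ · (2/1) · (r₁/r₂)³ = 1.38×10⁻⁷ · 2 · (0.327/0.123)³.
(r₁/r₂)³ = (2.659)³ = 18.79.
B₂ ≈ 5.186×10⁻⁶ T.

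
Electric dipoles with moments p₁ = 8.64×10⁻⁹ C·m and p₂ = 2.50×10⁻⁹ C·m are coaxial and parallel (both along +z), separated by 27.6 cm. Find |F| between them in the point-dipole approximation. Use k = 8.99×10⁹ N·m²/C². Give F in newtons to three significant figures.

F ≈ 2.01×10⁻⁴ N

On-axis field of dipole 1 at distance r: E = 2kp₁/r³. Force on dipole 2 is F = p₂·dE/dr (gradient along axis).
dE/dr = −6kp₁/r⁴, so |F| = 6kp₁p₂/r⁴ (attractive for aligned moments).
F = 6(8.99×10⁹)(8.64×10⁻⁹)(2.50×10⁻⁹)/(0.276)⁴ = 2.008×10⁻⁴ N.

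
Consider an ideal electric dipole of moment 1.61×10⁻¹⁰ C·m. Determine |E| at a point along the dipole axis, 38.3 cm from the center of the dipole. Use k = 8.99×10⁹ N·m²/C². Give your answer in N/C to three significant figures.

E ≈ 51.5 N/C

On the dipole axis E = 2kp/r³.
E = 2·(8.99×10⁹)(1.61×10⁻¹⁰) / (0.383)³ = 51.53 N/C.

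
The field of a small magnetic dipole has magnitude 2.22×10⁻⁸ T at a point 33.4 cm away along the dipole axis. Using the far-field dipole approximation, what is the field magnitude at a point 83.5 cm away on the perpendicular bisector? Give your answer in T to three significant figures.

Dipole fields scale as 1/r³ in the far field.
The axial field is twice the equatorial field at the same r, so the geometry factor is 1/2.
B₂ = B₁ · (1/2) · (r₁/r₂)³ = 2.22×10⁻⁸ · 0.5 · (33.4/83.5)³.
(r₁/r₂)³ = (0.4)³ = 0.064.
B₂ ≈ 7.104×10⁻¹⁰ T.

B ≈ 7.10×10⁻¹⁰ T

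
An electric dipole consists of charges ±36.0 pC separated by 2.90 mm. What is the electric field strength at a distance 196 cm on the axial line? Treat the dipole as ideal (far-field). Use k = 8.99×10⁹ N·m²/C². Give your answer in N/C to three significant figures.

Dipole moment p = qd = (3.60×10⁻¹¹ C)(0.00290 m) = 1.044×10⁻¹³ C·m.
On the dipole axis E = 2kp/r³.
E = 2·(8.99×10⁹)(1.044×10⁻¹³) / (1.96)³ = 2.493×10⁻⁴ N/C.

E ≈ 2.49×10⁻⁴ N/C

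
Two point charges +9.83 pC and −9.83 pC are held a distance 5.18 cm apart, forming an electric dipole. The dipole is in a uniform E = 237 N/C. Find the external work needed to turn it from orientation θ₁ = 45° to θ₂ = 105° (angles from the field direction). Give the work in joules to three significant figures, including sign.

W ≈ 1.17×10⁻¹⁰ J

Dipole moment p = qd = (9.83×10⁻¹² C)(0.0518 m) = 5.092×10⁻¹³ C·m.
W_ext = ΔU = U(θ₂) − U(θ₁) = −pE cosθ₂ − (−pE cosθ₁) = pE(cosθ₁ − cosθ₂).
W = (5.092×10⁻¹³)(237)·(cos45° − cos105°) = (1.207×10⁻¹⁰)·(+0.9659) = 1.166×10⁻¹⁰ J.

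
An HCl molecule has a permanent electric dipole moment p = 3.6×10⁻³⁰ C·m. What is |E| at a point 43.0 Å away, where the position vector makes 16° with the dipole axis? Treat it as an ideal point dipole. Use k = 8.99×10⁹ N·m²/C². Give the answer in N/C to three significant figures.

E ≈ 7.91×10⁵ N/C

At angle θ the dipole field magnitude is E = (kp/r³)·√(1 + 3cos²θ).
kp/r³ = (8.99×10⁹)(3.60×10⁻³⁰) / (4.30×10⁻⁹)³ = 4.071×10⁵ N/C.
√(1 + 3cos²16°) = √(1 + 3·0.9240) = √3.7721 ≈ 1.9422.
E ≈ 4.071×10⁵ × 1.942 = 7.906×10⁵ N/C.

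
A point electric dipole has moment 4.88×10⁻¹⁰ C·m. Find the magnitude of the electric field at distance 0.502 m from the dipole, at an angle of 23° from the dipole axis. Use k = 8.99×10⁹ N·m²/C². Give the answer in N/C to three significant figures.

At angle θ the dipole field magnitude is E = (kp/r³)·√(1 + 3cos²θ).
kp/r³ = (8.99×10⁹)(4.88×10⁻¹⁰) / (0.502)³ = 34.68 N/C.
√(1 + 3cos²23°) = √(1 + 3·0.8473) = √3.5420 ≈ 1.8820.
E ≈ 34.68 × 1.882 = 65.27 N/C.

E ≈ 65.3 N/C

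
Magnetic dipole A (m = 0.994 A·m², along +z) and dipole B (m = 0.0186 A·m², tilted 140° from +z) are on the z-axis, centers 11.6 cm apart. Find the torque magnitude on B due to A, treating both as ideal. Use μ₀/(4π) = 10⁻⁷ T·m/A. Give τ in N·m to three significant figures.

τ ≈ 1.52×10⁻⁶ N·m

Dipole B is on the axis of dipole A, so B₁ there is axial: B₁ = (μ₀/4π)·2m₁/r³ along +z.
B₁ = 2(10⁻⁷)(0.994)/(0.116)³ = 1.274×10⁻⁴ T.
τ = m₂ B₁ sinθ.
τ = (0.0186)(1.274×10⁻⁴)·sin140° = 1.523×10⁻⁶ N·m.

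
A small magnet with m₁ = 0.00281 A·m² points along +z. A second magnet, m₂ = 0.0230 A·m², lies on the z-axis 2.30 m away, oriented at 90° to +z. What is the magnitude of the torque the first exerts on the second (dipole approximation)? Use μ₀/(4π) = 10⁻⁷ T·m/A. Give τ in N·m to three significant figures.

τ ≈ 1.06×10⁻¹² N·m

Dipole B is on the axis of dipole A, so B₁ there is axial: B₁ = (μ₀/4π)·2m₁/r³ along +z.
B₁ = 2(10⁻⁷)(0.00281)/(2.30)³ = 4.619×10⁻¹¹ T.
τ = m₂ B₁ sinθ.
τ = (0.0230)(4.619×10⁻¹¹)·sin90° = 1.062×10⁻¹² N·m.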